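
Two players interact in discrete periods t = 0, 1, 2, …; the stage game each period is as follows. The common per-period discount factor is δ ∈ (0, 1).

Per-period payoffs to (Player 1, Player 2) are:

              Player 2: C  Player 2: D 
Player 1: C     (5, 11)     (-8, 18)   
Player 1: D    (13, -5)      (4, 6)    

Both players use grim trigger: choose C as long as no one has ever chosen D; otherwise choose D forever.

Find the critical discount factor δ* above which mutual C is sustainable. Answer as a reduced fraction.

Player 1's threshold: (13−5)/(13−4) = 8/9.
Player 2's threshold: (18−11)/(18−6) = 7/12.
8/9 > 7/12, so Player 1 binds and δ* = 8/9.

8/9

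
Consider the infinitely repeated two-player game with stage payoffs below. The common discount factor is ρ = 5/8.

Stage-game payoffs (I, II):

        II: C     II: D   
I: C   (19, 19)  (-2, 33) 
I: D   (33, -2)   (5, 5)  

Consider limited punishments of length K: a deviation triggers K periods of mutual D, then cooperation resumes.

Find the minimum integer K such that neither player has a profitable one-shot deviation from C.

2

Need Σ_{k=1}^{K} ρ^k ≥ (33−19)/(19−5) = 1.0000 at ρ = 5/8.
At K = 1 the sum is 0.6250 < 1.0000; at K = 2 it is 1.0156 ≥ 1.0000.
So the minimum punishment length is K = 2.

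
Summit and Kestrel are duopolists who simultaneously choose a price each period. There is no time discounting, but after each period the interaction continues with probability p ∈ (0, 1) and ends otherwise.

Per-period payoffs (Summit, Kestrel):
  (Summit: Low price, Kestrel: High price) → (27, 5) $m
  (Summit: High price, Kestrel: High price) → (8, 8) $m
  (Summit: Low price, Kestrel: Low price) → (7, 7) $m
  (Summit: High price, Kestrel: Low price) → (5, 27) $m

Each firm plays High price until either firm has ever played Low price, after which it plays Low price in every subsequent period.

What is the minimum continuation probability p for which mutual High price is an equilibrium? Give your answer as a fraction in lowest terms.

With no time discounting, the continuation probability p plays the role of the discount factor.
Grim-trigger IC: 8/(1−p) ≥ 27 + 7p/(1−p) ⇒ p ≥ (27−8)/(27−7) = 19/20.

19/20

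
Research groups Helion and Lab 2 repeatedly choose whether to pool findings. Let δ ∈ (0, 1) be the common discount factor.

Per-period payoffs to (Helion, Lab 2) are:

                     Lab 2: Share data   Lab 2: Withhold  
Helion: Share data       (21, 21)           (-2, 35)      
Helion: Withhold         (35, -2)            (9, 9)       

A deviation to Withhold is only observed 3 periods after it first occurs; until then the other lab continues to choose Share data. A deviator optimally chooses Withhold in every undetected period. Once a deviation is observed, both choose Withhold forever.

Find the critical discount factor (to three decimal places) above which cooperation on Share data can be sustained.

A deviator earns 35 for 3 periods, then 9 forever; cooperating earns 21 forever. Multiplying the IC by (1−δ):
21 ≥ 35(1−δ^3) + 9δ^3, so 26·δ^3 ≥ 14 and δ^3 ≥ 7/13.
δ ≥ (7/13)^(1/3) ≈ 0.814.

0.814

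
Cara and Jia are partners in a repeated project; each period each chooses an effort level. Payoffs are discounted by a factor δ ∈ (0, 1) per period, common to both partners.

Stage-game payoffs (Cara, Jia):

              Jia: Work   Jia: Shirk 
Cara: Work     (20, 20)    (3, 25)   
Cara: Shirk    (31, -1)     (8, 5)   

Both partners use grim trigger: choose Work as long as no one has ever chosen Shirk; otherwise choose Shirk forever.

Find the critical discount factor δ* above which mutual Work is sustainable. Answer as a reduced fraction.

11/23

Cara's threshold: (31−20)/(31−8) = 11/23.
Jia's threshold: (25−20)/(25−5) = 1/4.
11/23 > 1/4, so Cara binds and δ* = 11/23.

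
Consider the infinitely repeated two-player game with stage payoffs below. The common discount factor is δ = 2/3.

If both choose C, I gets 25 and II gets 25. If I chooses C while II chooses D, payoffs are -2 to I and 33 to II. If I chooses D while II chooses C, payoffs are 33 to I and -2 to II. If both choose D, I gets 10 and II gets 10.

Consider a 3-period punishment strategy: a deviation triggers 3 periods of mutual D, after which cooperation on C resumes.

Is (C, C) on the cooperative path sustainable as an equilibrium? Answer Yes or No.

Comparing payoff streams over the 4 periods until play realigns: cooperate → 25(1+δ+…+δ^3); deviate → 33 + 10(δ+…+δ^3).
Cooperation is sustained iff (25−10)(δ+…+δ^3) ≥ 33−25.
δ+…+δ^3 = 2/3·(1−(2/3)^3)/(1−2/3) = 1.4074, and (33−25)/(25−10) = 0.5333.
1.4074 ≥ 0.5333, so cooperation is sustainable.

Yes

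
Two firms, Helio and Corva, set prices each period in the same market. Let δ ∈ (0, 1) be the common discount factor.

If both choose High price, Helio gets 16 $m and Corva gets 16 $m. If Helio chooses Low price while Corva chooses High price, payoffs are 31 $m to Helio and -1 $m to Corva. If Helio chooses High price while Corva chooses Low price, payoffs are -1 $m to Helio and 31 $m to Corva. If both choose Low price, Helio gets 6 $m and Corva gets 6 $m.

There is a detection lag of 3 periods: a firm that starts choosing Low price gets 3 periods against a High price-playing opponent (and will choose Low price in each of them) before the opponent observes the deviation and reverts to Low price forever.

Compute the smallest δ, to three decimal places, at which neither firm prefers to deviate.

0.843

A deviator earns 31 for 3 periods, then 6 forever; cooperating earns 16 forever. Multiplying the IC by (1−δ):
16 ≥ 31(1−δ^3) + 6δ^3, so 25·δ^3 ≥ 15 and δ^3 ≥ 3/5.
δ ≥ (3/5)^(1/3) ≈ 0.843.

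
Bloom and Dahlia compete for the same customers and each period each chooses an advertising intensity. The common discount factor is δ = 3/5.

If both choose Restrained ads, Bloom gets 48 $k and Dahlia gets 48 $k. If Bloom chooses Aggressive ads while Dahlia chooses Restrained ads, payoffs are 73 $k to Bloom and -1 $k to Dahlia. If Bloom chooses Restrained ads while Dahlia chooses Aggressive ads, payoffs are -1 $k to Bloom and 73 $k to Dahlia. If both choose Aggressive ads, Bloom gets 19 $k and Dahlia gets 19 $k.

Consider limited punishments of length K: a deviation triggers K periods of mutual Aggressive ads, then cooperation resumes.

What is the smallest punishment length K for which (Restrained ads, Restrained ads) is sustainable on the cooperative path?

IC: δ(1−δ^K)/(1−δ) ≥ (73−48)/(48−19) = 25/29.
With δ = 3/5: need 1 − δ^K ≥ 25/29·(1−3/5)/(3/5), i.e. δ^K ≤ 0.4253.
Since (3/5)^1 = 0.6000 and (3/5)^2 = 0.3600, the smallest such K is 2.

2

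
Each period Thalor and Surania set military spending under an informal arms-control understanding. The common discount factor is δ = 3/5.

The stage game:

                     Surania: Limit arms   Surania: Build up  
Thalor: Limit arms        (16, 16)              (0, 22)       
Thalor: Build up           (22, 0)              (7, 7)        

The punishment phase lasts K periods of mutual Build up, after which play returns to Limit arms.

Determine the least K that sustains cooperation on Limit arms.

2

Need Σ_{k=1}^{K} δ^k ≥ (22−16)/(16−7) = 0.6667 at δ = 3/5.
At K = 1 the sum is 0.6000 < 0.6667; at K = 2 it is 0.9600 ≥ 0.6667.
So the minimum punishment length is K = 2.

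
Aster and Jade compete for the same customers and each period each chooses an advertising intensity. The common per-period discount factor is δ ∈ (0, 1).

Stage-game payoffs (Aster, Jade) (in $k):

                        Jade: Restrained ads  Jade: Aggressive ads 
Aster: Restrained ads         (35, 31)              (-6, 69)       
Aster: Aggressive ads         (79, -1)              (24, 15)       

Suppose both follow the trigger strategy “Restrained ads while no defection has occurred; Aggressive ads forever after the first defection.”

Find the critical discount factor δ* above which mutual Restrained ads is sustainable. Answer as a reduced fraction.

Aster's threshold: (79−35)/(79−24) = 4/5.
Jade's threshold: (69−31)/(69−15) = 19/27.
4/5 > 19/27, so Aster binds and δ* = 4/5.

4/5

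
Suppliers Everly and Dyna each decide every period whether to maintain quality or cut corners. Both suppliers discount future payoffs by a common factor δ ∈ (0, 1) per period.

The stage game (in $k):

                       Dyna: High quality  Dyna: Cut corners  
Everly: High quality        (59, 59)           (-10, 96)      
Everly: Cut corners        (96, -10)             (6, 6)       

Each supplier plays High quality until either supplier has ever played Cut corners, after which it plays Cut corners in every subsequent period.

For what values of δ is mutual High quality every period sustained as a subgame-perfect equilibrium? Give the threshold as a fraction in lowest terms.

One-period gain from deviating is 96 − 59 = 37. The loss is 59 − 6 = 53 in every subsequent period, with present value 53·δ/(1−δ).
Deviation is unprofitable when 53·δ/(1−δ) ≥ 37, i.e. δ/(1−δ) ≥ 37/53.
Equivalently δ ≥ 37/(37+53) = 37/90.

37/90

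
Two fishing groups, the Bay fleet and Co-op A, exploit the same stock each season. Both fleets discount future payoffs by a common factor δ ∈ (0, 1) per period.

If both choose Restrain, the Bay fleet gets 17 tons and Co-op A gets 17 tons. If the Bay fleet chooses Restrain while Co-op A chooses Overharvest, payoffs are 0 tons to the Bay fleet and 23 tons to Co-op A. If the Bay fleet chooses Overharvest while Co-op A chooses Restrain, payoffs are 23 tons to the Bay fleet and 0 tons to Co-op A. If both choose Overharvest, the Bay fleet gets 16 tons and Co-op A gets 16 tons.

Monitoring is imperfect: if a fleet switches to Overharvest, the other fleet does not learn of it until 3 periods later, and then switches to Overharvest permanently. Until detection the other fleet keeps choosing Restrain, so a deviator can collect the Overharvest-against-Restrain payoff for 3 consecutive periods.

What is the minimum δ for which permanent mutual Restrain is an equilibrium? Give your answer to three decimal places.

0.950

The best deviation is to choose Overharvest for all 3 undetected periods, earning 23 each, then 16 forever once detected.
Deviation value: 23(1−δ^3)/(1−δ) + 16δ^3/(1−δ); cooperation value: 17/(1−δ).
IC: 17 ≥ 23(1−δ^3) + 16δ^3 = 23 − 7δ^3.
So δ^3 ≥ 6/7, giving δ ≥ (6/7)^(1/3) ≈ 0.950.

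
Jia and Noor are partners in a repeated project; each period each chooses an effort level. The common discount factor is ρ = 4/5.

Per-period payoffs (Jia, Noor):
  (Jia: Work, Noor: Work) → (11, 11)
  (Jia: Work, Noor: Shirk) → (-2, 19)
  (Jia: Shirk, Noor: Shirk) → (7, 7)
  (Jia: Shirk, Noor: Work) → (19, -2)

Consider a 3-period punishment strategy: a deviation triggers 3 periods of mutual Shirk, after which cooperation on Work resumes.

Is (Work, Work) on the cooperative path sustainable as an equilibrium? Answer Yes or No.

A one-shot deviation gives 19 now, then 7 for 3 periods, then back to 11.
Gain from deviating: (19−11) today; loss: (11−7) in each of the next 3 periods.
No-deviation condition: (11−7)(ρ+…+ρ^3) ≥ 19−11, i.e. ρ+…+ρ^3 ≥ 2.
At ρ = 4/5: ρ+…+ρ^3 = 1.9520 < 2.0000.
So cooperation is not sustainable.

No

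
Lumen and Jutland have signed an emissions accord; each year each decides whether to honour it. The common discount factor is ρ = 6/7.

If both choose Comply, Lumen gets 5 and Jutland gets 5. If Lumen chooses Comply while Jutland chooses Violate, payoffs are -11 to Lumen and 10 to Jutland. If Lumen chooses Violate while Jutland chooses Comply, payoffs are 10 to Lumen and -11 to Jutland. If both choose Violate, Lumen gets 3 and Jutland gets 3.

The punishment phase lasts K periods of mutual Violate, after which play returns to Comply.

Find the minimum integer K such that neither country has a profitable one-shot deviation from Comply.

Need Σ_{k=1}^{K} ρ^k ≥ (10−5)/(5−3) = 2.5000 at ρ = 6/7.
At K = 3 the sum is 2.2216 < 2.5000; at K = 4 it is 2.7613 ≥ 2.5000.
So the minimum punishment length is K = 4.

4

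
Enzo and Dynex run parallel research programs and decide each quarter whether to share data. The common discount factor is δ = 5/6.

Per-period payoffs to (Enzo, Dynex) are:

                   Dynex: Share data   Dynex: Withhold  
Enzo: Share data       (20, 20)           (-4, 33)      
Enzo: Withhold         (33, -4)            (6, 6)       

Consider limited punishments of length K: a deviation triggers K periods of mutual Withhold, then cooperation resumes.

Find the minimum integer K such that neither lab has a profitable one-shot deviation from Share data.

2

Need Σ_{k=1}^{K} δ^k ≥ (33−20)/(20−6) = 0.9286 at δ = 5/6.
At K = 1 the sum is 0.8333 < 0.9286; at K = 2 it is 1.5278 ≥ 0.9286.
So the minimum punishment length is K = 2.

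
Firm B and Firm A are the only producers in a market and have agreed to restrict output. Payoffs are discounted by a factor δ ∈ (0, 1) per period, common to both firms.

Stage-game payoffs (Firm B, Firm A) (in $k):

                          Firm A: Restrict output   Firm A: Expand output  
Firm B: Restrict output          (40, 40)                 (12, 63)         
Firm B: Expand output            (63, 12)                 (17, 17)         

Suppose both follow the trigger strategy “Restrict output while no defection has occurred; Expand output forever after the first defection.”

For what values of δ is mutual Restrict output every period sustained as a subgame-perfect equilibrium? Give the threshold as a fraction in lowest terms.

Cooperation forever yields 40 each period: 40/(1−δ).
Deviating yields 63 once, then 17 forever: 63 + 17δ/(1−δ).
No profitable deviation requires 40/(1−δ) ≥ 63 + 17δ/(1−δ).
Multiplying by (1−δ): 40 ≥ 63(1−δ) + 17δ = 63 − 46δ.
So 46δ ≥ 23, i.e. δ ≥ 23/46 = 1/2.

1/2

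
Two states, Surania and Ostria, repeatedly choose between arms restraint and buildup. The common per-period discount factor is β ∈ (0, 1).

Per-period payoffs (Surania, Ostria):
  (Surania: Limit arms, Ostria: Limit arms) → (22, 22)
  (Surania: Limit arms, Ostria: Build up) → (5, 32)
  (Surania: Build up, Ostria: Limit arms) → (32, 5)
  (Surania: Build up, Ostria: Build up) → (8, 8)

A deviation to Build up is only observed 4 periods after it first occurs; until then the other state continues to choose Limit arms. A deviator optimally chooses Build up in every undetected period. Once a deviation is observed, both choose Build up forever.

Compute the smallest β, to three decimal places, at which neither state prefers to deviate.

0.803

The best deviation is to choose Build up for all 4 undetected periods, earning 32 each, then 8 forever once detected.
Deviation value: 32(1−β^4)/(1−β) + 8β^4/(1−β); cooperation value: 22/(1−β).
IC: 22 ≥ 32(1−β^4) + 8β^4 = 32 − 24β^4.
So β^4 ≥ 10/24 = 5/12, giving β ≥ (5/12)^(1/4) ≈ 0.803.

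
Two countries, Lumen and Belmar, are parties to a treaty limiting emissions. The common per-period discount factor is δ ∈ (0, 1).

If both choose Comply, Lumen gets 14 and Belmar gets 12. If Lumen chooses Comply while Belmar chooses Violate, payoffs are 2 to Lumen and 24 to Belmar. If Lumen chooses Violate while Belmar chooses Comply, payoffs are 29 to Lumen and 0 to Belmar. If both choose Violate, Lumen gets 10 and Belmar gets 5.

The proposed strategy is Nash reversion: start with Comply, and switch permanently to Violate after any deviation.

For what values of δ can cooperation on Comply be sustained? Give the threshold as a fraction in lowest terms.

15/19

For Lumen: deviation gain 29−14 = 15, per-period punishment loss 14−10 = 4. IC gives δ ≥ 15/19.
For Belmar: gain 12, loss 7 per period, so δ ≥ 12/19.
The tighter constraint is Lumen's, so cooperation needs δ ≥ 15/19.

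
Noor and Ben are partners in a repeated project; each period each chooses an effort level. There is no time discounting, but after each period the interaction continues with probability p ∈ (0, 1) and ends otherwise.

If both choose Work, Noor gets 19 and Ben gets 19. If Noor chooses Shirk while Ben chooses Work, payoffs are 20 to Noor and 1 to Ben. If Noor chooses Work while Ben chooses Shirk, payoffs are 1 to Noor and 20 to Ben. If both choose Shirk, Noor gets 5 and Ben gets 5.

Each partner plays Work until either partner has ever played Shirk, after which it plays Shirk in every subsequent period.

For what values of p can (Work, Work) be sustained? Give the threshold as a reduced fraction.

With no time discounting, the continuation probability p plays the role of the discount factor.
Grim-trigger IC: 19/(1−p) ≥ 20 + 5p/(1−p) ⇒ p ≥ (20−19)/(20−5) = 1/15.

1/15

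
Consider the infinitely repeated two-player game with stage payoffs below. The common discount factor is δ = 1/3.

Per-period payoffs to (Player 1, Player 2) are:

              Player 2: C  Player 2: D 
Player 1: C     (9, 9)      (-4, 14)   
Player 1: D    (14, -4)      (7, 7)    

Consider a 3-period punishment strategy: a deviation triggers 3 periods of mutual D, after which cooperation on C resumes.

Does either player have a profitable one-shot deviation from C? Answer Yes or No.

Comparing payoff streams over the 4 periods until play realigns: cooperate → 9(1+δ+…+δ^3); deviate → 14 + 7(δ+…+δ^3).
Cooperation is sustained iff (9−7)(δ+…+δ^3) ≥ 14−9.
δ+…+δ^3 = 1/3·(1−(1/3)^3)/(1−1/3) = 0.4815, and (14−9)/(9−7) = 2.5000.
0.4815 < 2.5000, so cooperation is not sustainable.

Yes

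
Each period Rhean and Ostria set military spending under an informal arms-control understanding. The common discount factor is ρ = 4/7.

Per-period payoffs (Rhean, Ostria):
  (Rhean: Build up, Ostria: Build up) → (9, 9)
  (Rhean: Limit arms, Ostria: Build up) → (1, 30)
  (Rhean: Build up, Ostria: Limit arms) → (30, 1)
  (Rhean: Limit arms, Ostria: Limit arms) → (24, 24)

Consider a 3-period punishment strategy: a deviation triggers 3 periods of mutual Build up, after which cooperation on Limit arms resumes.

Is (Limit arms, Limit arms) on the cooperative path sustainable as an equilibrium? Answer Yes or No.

IC: ρ+…+ρ^3 ≥ (30−24)/(24−9) = 2/5.
At ρ = 4/7: partial sum = 1.0845 ≥ 0.4000. Cooperation sustainable.

Yes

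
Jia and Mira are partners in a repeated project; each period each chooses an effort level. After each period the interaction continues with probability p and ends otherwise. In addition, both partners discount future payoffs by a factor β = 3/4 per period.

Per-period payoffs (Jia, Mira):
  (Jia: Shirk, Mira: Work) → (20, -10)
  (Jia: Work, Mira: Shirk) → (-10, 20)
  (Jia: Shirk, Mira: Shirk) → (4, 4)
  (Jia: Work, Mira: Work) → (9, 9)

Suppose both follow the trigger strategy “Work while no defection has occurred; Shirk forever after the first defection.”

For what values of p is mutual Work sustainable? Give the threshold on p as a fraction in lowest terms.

11/12

Expected continuation weight on next period's payoff is β·p = 3/4·p, which plays the role of the discount factor.
Cooperation requires 3/4·p ≥ (20−9)/(20−4) = 11/16, hence p ≥ 11/12.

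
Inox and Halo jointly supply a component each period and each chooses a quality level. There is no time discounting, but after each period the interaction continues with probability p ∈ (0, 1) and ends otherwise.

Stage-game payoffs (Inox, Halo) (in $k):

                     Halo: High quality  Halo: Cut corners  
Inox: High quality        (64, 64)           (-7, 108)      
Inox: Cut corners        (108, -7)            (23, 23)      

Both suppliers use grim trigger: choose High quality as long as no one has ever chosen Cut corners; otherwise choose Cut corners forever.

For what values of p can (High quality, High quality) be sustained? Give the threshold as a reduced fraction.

Expected cooperation value is 64 + p·64 + p²·64 + … = 64/(1−p); deviation gives 108 + p·23/(1−p).
64 ≥ 108(1−p) + 23p ⇒ 85p ≥ 44 ⇒ p ≥ 44/85.

44/85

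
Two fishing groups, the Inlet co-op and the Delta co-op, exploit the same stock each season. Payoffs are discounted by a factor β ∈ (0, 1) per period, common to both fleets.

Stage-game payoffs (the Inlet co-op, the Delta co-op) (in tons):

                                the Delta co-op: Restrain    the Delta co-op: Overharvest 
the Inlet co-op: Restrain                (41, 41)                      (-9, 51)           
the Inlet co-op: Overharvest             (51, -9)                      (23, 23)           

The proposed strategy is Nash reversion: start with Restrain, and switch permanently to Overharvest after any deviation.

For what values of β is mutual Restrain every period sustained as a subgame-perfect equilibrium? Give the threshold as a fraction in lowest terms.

5/14

41/(1−β) ≥ 51 + 23β/(1−β)
41 ≥ 51 − 28β
β ≥ 10/28 = 5/14.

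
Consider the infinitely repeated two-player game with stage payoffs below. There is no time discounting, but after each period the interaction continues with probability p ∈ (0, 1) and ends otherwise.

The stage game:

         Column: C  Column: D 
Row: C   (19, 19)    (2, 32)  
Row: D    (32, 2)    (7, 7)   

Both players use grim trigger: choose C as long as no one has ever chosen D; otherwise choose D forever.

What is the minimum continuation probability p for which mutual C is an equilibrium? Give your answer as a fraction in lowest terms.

With no time discounting, the continuation probability p plays the role of the discount factor.
Grim-trigger IC: 19/(1−p) ≥ 32 + 7p/(1−p) ⇒ p ≥ (32−19)/(32−7) = 13/25.

13/25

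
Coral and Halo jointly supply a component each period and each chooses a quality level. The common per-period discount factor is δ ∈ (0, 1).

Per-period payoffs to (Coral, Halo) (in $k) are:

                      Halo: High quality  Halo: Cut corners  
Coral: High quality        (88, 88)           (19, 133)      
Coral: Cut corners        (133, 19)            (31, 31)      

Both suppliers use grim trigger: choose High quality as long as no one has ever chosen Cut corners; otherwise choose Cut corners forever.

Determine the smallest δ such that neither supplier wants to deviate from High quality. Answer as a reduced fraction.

15/34

One-period gain from deviating is 133 − 88 = 45. The loss is 88 − 31 = 57 in every subsequent period, with present value 57·δ/(1−δ).
Deviation is unprofitable when 57·δ/(1−δ) ≥ 45, i.e. δ/(1−δ) ≥ 15/19.
Equivalently δ ≥ 45/(45+57) = 15/34.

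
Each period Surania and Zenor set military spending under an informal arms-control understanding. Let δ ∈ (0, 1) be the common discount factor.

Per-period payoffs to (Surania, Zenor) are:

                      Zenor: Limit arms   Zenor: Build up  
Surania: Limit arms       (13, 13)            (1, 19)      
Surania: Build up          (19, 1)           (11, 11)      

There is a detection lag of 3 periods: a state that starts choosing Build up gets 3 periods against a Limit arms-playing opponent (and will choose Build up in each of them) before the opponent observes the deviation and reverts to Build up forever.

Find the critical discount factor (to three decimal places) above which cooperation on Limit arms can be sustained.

0.909

Deviating for the 3 undetected periods gains 19−13 = 6 per period over cooperation, then loses 13−11 = 2 per period forever once punishment starts.
Gain: 6(1 + δ + … + δ^2); loss: 2·δ^3/(1−δ).
No profitable deviation ⇔ 6(1−δ^3) ≤ 2·δ^3, i.e. δ^3 ≥ 6/(6+2) = 3/4.
Hence δ ≥ (3/4)^(1/3) ≈ 0.909.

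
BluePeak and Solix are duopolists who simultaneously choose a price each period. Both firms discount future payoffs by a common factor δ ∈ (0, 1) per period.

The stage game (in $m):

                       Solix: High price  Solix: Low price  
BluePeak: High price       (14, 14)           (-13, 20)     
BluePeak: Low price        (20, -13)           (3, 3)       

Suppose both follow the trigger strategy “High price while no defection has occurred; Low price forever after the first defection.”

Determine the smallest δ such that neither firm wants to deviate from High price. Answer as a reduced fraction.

One-period gain from deviating is 20 − 14 = 6. The loss is 14 − 3 = 11 in every subsequent period, with present value 11·δ/(1−δ).
Deviation is unprofitable when 11·δ/(1−δ) ≥ 6, i.e. δ/(1−δ) ≥ 6/11.
Equivalently δ ≥ 6/(6+11) = 6/17.

6/17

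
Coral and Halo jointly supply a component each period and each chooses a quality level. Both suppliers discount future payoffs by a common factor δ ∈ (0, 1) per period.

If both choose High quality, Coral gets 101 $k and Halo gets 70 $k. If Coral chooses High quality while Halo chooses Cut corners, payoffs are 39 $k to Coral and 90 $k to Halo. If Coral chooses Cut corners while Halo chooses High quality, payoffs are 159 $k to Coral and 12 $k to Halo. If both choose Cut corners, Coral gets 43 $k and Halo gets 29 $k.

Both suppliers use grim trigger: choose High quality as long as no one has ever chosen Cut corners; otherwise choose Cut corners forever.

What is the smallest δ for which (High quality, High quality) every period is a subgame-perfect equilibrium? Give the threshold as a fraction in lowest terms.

Coral's threshold: (159−101)/(159−43) = 1/2.
Halo's threshold: (90−70)/(90−29) = 20/61.
1/2 > 20/61, so Coral binds and δ* = 1/2.

1/2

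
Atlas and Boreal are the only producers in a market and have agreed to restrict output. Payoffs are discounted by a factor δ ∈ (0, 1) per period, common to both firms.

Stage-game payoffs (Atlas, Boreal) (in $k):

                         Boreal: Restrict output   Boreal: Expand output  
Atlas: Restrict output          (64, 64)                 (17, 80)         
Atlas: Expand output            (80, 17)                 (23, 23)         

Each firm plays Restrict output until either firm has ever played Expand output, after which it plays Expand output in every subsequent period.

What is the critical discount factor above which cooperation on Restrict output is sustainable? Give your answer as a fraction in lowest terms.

Cooperation forever yields 64 each period: 64/(1−δ).
Deviating yields 80 once, then 23 forever: 80 + 23δ/(1−δ).
No profitable deviation requires 64/(1−δ) ≥ 80 + 23δ/(1−δ).
Multiplying by (1−δ): 64 ≥ 80(1−δ) + 23δ = 80 − 57δ.
So 57δ ≥ 16, i.e. δ ≥ 16/57.

16/57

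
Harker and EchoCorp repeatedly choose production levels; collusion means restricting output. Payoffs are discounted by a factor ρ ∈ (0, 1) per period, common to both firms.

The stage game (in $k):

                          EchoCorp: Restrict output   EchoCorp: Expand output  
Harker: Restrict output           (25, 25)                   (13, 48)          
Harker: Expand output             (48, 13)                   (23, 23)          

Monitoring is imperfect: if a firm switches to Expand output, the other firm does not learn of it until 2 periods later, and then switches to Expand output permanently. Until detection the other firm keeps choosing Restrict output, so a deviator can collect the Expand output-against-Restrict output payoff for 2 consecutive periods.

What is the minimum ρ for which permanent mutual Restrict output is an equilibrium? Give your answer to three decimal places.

The best deviation is to choose Expand output for all 2 undetected periods, earning 48 each, then 23 forever once detected.
Deviation value: 48(1−ρ^2)/(1−ρ) + 23ρ^2/(1−ρ); cooperation value: 25/(1−ρ).
IC: 25 ≥ 48(1−ρ^2) + 23ρ^2 = 48 − 25ρ^2.
So ρ^2 ≥ 23/25, giving ρ ≥ (23/25)^(1/2) ≈ 0.959.

0.959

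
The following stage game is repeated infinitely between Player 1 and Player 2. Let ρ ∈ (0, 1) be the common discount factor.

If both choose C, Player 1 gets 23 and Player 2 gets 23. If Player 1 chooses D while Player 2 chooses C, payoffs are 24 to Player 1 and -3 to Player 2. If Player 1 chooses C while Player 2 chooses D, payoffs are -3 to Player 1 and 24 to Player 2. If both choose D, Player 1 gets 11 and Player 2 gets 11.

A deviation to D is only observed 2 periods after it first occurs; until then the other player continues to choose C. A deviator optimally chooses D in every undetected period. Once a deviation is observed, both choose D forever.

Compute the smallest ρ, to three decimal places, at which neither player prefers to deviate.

0.277

The best deviation is to choose D for all 2 undetected periods, earning 24 each, then 11 forever once detected.
Deviation value: 24(1−ρ^2)/(1−ρ) + 11ρ^2/(1−ρ); cooperation value: 23/(1−ρ).
IC: 23 ≥ 24(1−ρ^2) + 11ρ^2 = 24 − 13ρ^2.
So ρ^2 ≥ 1/13, giving ρ ≥ (1/13)^(1/2) ≈ 0.277.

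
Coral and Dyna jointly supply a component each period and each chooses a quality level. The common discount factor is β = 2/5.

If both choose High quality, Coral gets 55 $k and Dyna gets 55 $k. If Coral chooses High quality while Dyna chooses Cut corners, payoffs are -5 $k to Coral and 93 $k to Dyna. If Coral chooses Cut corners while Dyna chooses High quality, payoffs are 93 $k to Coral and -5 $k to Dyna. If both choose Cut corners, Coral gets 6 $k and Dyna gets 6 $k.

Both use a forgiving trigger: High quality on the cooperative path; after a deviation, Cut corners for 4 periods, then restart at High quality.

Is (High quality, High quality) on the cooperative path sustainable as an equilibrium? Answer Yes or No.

Comparing payoff streams over the 5 periods until play realigns: cooperate → 55(1+β+…+β^4); deviate → 93 + 6(β+…+β^4).
Cooperation is sustained iff (55−6)(β+…+β^4) ≥ 93−55.
β+…+β^4 = 2/5·(1−(2/5)^4)/(1−2/5) = 0.6496, and (93−55)/(55−6) = 0.7755.
0.6496 < 0.7755, so cooperation is not sustainable.

No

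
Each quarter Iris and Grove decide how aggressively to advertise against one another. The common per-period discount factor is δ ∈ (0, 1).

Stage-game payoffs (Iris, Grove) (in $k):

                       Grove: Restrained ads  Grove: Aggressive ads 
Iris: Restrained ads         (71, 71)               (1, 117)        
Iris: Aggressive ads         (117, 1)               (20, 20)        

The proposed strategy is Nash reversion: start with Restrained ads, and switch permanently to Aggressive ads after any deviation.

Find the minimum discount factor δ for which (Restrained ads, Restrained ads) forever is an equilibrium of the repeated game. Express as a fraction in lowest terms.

Under grim trigger the critical discount factor is (T−C)/(T−P) with T = 117, C = 71, P = 20.
δ* = (117−71)/(117−20) = 46/97.

46/97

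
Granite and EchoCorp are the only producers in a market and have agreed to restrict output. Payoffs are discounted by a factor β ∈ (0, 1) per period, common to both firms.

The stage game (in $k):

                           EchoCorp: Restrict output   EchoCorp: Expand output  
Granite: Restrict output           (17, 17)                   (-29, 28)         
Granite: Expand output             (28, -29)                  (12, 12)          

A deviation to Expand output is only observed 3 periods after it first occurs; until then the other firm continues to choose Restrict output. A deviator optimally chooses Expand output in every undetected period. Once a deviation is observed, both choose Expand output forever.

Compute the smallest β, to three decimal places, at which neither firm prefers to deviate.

0.883

A deviator earns 28 for 3 periods, then 12 forever; cooperating earns 17 forever. Multiplying the IC by (1−β):
17 ≥ 28(1−β^3) + 12β^3, so 16·β^3 ≥ 11 and β^3 ≥ 11/16.
β ≥ (11/16)^(1/3) ≈ 0.883.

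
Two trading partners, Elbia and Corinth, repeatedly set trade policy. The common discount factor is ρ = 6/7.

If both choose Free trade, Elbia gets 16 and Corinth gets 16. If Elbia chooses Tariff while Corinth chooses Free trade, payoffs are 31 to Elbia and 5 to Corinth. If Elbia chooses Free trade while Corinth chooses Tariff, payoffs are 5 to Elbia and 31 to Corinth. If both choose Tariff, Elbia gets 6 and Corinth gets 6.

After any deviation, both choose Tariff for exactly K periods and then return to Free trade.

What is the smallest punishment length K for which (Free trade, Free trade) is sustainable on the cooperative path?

Need Σ_{k=1}^{K} ρ^k ≥ (31−16)/(16−6) = 1.5000 at ρ = 6/7.
At K = 1 the sum is 0.8571 < 1.5000; at K = 2 it is 1.5918 ≥ 1.5000.
So the minimum punishment length is K = 2.

2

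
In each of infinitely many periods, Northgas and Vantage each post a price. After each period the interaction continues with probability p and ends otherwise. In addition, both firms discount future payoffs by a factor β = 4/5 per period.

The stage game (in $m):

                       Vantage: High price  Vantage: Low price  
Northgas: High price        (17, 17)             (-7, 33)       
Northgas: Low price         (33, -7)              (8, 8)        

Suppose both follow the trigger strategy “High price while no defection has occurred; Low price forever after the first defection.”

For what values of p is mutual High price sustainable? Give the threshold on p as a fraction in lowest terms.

Expected continuation weight on next period's payoff is β·p = 4/5·p, which plays the role of the discount factor.
Cooperation requires 4/5·p ≥ (33−17)/(33−8) = 16/25, hence p ≥ 4/5.

4/5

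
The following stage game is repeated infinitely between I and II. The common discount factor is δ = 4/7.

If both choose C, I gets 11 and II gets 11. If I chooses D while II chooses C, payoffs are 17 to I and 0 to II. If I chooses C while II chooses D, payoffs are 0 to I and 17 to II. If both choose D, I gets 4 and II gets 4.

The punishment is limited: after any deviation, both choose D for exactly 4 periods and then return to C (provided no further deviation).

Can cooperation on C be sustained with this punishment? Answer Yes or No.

Yes

IC: δ+…+δ^4 ≥ (17−11)/(11−4) = 6/7.
At δ = 4/7: partial sum = 1.1912 ≥ 0.8571. Cooperation sustainable.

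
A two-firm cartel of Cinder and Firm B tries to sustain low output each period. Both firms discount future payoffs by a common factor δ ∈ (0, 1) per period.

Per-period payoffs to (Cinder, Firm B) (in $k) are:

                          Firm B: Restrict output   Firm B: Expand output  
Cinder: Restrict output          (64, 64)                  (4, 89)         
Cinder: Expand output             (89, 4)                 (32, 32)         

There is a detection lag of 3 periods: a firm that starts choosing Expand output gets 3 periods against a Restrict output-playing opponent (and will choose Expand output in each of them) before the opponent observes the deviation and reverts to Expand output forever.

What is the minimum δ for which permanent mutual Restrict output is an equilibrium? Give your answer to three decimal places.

0.760

Deviating for the 3 undetected periods gains 89−64 = 25 per period over cooperation, then loses 64−32 = 32 per period forever once punishment starts.
Gain: 25(1 + δ + … + δ^2); loss: 32·δ^3/(1−δ).
No profitable deviation ⇔ 25(1−δ^3) ≤ 32·δ^3, i.e. δ^3 ≥ 25/(25+32) = 25/57.
Hence δ ≥ (25/57)^(1/3) ≈ 0.760.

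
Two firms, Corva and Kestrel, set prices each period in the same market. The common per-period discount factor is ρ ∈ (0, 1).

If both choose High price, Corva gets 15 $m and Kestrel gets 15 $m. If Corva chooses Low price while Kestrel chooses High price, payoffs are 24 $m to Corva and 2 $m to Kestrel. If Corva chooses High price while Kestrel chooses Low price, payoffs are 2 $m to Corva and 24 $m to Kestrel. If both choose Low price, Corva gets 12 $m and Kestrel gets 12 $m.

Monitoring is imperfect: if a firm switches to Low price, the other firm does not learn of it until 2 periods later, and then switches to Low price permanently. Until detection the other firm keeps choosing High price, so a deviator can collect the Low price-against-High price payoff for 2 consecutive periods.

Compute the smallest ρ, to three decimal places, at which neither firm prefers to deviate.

0.866

A deviator earns 24 for 2 periods, then 12 forever; cooperating earns 15 forever. Multiplying the IC by (1−ρ):
15 ≥ 24(1−ρ^2) + 12ρ^2, so 12·ρ^2 ≥ 9 and ρ^2 ≥ 3/4.
ρ ≥ (3/4)^(1/2) ≈ 0.866.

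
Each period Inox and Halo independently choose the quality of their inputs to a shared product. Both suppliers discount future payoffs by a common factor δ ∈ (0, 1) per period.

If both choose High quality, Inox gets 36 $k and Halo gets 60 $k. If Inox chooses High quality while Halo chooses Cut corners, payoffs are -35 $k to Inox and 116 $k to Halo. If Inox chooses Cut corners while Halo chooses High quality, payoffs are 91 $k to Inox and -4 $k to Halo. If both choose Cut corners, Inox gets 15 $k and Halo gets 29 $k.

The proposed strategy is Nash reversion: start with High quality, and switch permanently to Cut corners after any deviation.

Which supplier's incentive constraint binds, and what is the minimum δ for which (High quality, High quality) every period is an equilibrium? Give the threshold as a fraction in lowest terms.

For Inox: deviation gain 91−36 = 55, per-period punishment loss 36−15 = 21. IC gives δ ≥ 55/76.
For Halo: gain 56, loss 31 per period, so δ ≥ 56/87.
The tighter constraint is Inox's, so cooperation needs δ ≥ 55/76.

Inox; δ ≥ 55/76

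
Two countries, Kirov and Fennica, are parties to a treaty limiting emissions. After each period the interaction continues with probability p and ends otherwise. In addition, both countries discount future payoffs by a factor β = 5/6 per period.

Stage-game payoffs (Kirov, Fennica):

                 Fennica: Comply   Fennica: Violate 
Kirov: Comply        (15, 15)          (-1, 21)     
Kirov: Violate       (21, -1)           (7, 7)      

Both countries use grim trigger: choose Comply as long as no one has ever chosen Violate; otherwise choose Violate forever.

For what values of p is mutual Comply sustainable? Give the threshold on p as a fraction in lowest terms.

18/35

Expected continuation weight on next period's payoff is β·p = 5/6·p, which plays the role of the discount factor.
Cooperation requires 5/6·p ≥ (21−15)/(21−7) = 3/7, hence p ≥ 18/35.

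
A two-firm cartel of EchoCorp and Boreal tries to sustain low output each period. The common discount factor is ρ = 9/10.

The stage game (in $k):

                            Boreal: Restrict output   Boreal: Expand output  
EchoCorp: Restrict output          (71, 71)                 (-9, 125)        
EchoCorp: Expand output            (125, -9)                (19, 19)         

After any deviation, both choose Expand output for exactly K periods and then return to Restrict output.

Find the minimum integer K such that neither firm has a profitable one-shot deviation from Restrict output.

2

No profitable deviation requires (71−19)(ρ+…+ρ^K) ≥ 125−71, i.e. ρ+…+ρ^K ≥ 27/26 ≈ 1.0385.
With ρ = 9/10, the partial sums are K=1: 0.9000, K=2: 1.7100.
K = 2 is the first length at which the sum reaches 1.0385.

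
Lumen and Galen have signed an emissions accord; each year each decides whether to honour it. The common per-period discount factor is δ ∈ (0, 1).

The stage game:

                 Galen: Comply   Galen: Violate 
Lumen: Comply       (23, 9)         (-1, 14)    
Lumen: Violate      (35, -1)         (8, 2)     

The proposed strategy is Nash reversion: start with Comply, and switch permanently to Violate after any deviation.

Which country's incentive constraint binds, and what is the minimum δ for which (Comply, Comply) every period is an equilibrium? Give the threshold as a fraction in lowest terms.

For Lumen: deviation gain 35−23 = 12, per-period punishment loss 23−8 = 15. IC gives δ ≥ 12/27 = 4/9.
For Galen: gain 5, loss 7 per period, so δ ≥ 5/12.
The tighter constraint is Lumen's, so cooperation needs δ ≥ 4/9.

Lumen; δ ≥ 4/9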